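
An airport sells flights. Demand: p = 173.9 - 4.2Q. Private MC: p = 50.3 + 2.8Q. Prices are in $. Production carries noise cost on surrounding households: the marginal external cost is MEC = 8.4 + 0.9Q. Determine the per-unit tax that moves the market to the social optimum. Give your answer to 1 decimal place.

Social marginal cost = private MC + MEC = 58.7 + 3.7Q.
Set SMC = demand: 58.7 + 3.7Q = 173.9 - 4.2Q → Q* = 14.5823.
The Pigouvian tax equals MEC at Q*: 8.4 + 0.9×14.5823 = 21.5241.

tax = $21.5 per unit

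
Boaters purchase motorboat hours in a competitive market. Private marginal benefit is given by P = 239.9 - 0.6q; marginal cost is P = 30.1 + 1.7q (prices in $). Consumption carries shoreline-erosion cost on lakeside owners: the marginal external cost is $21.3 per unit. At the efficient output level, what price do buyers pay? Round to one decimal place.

P = $190.7

Social marginal benefit = demand − MEC = 218.6 - 0.6q.
Set SMB = MC: 218.6 - 0.6q = 30.1 + 1.7q → q* = 81.9565.
Consumer price on the demand curve at q*: 239.9 − 0.6×81.9565 = 190.7261.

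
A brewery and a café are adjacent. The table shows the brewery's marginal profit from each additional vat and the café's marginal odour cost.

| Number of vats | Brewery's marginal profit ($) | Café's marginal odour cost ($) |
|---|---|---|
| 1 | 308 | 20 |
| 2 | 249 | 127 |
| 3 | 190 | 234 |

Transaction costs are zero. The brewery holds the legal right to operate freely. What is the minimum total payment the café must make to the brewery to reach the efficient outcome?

$190

Left alone the brewery would choose level 3 (marginal profit stays positive).
Efficient level: k* = 2 (marginal profit ≥ marginal odour cost through 2).
The café must at least cover the brewery's forgone profit from cutting 3→2: 190 = 190.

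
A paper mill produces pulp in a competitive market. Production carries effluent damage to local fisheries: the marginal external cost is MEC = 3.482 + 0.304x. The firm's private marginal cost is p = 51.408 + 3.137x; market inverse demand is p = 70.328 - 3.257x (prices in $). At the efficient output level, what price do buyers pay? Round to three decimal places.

Social marginal cost = private MC + MEC = 54.890 + 3.441x.
Set SMC = demand: 54.890 + 3.441x = 70.328 - 3.257x → x* = 2.3049.
Consumer price on the demand curve at x*: 70.328 − 3.257×2.3049 = 62.8209.

P = $62.821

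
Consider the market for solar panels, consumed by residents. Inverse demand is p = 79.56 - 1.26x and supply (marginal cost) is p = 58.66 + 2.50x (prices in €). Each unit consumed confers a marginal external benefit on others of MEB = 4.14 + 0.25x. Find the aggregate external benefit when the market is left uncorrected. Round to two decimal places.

Market equilibrium (private): 58.66 + 2.50x = 79.56 - 1.26x → x_m = 5.5585.
Total external benefit = ∫₀^{x_m} (4.14 + 0.25x) dx = 4.14×5.5585 + ½×0.25×5.5585² = 26.8743.

€26.87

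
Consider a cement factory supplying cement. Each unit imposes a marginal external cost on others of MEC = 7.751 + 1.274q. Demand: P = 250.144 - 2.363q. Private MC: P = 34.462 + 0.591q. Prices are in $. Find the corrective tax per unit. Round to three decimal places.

tax = $70.406 per unit

Social marginal cost = private MC + MEC = 42.213 + 1.865q.
Set SMC = demand: 42.213 + 1.865q = 250.144 - 2.363q → q* = 49.1795.
The Pigouvian tax equals MEC at q*: 7.751 + 1.274×49.1795 = 70.4057.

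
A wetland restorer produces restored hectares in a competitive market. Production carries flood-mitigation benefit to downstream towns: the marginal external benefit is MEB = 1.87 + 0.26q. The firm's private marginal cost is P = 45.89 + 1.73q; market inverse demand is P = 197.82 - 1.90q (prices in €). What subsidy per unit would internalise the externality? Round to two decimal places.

subsidy = €13.74 per unit

Social marginal cost = private MC − MEB = 44.02 + 1.47q.
Set SMC = demand: 44.02 + 1.47q = 197.82 - 1.90q → q* = 45.6380.
The Pigouvian subsidy equals MEB at q*: 1.87 + 0.26×45.6380 = 13.7359.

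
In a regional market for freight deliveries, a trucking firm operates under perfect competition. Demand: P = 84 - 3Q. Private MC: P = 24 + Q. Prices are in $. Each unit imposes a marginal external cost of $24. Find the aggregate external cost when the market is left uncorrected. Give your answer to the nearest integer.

$360

Market equilibrium (private): 24 + Q = 84 - 3Q → Q_m = 15.0000.
Total external cost = MEC × Q_m = 24 × 15.0000 = 360.0000.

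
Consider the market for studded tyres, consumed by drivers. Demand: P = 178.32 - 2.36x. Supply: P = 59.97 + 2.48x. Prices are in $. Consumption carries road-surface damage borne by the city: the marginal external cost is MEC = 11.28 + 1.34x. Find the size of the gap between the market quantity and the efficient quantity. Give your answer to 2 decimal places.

7.13 units

Market equilibrium (private): 59.97 + 2.48x = 178.32 - 2.36x → x_m = 24.4525.
Social marginal benefit = demand − MEC = 167.04 - 3.70x.
Set SMB = MC: 167.04 - 3.70x = 59.97 + 2.48x → x* = 17.3252.
Gap = |24.4525 − 17.3252| = 7.1273.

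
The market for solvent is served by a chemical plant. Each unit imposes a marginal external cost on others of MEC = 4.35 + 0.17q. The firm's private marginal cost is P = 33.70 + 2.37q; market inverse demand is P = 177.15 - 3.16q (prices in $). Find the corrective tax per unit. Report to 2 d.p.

tax = $8.50 per unit

Social marginal cost = private MC + MEC = 38.05 + 2.54q.
Set SMC = demand: 38.05 + 2.54q = 177.15 - 3.16q → q* = 24.4035.
The Pigouvian tax equals MEC at q*: 4.35 + 0.17×24.4035 = 8.4986.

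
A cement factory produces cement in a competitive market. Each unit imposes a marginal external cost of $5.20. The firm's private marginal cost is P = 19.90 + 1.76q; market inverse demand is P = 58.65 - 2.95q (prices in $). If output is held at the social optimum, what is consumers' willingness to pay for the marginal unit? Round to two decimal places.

Social marginal cost = private MC + MEC = 25.10 + 1.76q.
Set SMC = demand: 25.10 + 1.76q = 58.65 - 2.95q → q* = 7.1231.
Consumer price on the demand curve at q*: 58.65 − 2.95×7.1231 = 37.6369.

P = $37.64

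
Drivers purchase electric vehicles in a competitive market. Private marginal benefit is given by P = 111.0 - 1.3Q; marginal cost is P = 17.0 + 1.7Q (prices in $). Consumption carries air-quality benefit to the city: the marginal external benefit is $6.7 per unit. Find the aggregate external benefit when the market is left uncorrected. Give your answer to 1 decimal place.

Market equilibrium (private): 17.0 + 1.7Q = 111.0 - 1.3Q → Q_m = 31.3333.
Total external benefit = MEB × Q_m = 6.7 × 31.3333 = 209.9331.

$209.9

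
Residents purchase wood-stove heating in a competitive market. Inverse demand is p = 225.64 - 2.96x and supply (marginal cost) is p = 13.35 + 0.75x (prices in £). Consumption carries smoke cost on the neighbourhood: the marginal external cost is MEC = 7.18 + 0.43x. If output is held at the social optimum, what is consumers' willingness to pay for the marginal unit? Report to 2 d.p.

Social marginal benefit = demand − MEC = 218.46 - 3.39x.
Set SMB = MC: 218.46 - 3.39x = 13.35 + 0.75x → x* = 49.5435.
Consumer price on the demand curve at x*: 225.64 − 2.96×49.5435 = 78.9912.

P = £78.99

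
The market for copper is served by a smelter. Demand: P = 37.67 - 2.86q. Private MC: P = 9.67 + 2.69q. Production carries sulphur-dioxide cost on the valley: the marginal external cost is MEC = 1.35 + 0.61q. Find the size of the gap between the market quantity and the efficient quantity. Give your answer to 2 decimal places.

0.72 units

Market equilibrium (private): 9.67 + 2.69q = 37.67 - 2.86q → q_m = 5.0450.
Social marginal cost = private MC + MEC = 11.02 + 3.30q.
Set SMC = demand: 11.02 + 3.30q = 37.67 - 2.86q → q* = 4.3263.
Gap = |5.0450 − 4.3263| = 0.7187.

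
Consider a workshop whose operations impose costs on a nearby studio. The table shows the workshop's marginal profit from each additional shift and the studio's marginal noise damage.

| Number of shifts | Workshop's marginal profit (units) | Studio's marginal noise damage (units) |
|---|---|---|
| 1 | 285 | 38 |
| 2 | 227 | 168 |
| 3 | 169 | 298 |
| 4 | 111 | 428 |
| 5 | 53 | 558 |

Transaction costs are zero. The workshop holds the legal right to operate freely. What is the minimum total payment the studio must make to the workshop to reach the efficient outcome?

333

Left alone the workshop would choose level 5 (marginal profit stays positive).
Efficient level: k* = 2 (marginal profit ≥ marginal noise damage through 2).
The studio must at least cover the workshop's forgone profit from cutting 5→2: 169 + 111 + 53 = 333.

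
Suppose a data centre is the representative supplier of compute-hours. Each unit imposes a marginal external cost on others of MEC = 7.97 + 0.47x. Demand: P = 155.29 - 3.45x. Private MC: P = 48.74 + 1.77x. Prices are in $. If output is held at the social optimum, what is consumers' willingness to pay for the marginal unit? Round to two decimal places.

P = $95.52

Social marginal cost = private MC + MEC = 56.71 + 2.24x.
Set SMC = demand: 56.71 + 2.24x = 155.29 - 3.45x → x* = 17.3251.
Consumer price on the demand curve at x*: 155.29 − 3.45×17.3251 = 95.5184.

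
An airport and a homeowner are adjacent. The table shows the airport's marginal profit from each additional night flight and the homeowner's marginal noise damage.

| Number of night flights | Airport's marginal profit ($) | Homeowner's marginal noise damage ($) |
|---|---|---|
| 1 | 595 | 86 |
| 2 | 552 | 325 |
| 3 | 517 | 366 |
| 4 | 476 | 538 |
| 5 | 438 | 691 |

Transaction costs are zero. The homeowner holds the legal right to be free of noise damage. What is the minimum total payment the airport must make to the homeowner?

Efficient level: marginal profit ≥ marginal noise damage through level 3, so k* = 3.
With the homeowner holding the right, the airport must at least compensate total damage at k*: 86 + 325 + 366 = 777.

$777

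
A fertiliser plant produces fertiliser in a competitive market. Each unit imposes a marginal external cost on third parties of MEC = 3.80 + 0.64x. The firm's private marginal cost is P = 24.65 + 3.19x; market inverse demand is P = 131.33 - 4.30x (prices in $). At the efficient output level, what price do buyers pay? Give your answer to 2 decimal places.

Social marginal cost = private MC + MEC = 28.45 + 3.83x.
Set SMC = demand: 28.45 + 3.83x = 131.33 - 4.30x → x* = 12.6544.
Consumer price on the demand curve at x*: 131.33 − 4.30×12.6544 = 76.9161.

P = $76.92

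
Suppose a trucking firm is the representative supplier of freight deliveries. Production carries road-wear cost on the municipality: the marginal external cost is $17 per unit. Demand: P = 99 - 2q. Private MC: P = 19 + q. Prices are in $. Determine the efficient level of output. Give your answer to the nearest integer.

q* = 21

Social marginal cost = private MC + MEC = 36 + q.
Set SMC = demand: 36 + q = 99 - 2q → q* = 21.0000.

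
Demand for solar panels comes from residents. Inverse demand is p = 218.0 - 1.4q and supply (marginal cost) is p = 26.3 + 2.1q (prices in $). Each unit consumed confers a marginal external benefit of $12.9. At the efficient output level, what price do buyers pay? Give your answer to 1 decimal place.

Social marginal benefit = demand + MEB = 230.9 - 1.4q.
Set SMB = MC: 230.9 - 1.4q = 26.3 + 2.1q → q* = 58.4571.
Consumer price on the demand curve at q*: 218.0 − 1.4×58.4571 = 136.1601.

P = $136.2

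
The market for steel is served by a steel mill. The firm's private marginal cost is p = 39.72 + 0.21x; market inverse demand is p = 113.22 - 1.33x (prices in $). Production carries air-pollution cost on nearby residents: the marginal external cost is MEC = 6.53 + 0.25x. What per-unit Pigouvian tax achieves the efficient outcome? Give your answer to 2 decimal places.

tax = $15.88 per unit

Social marginal cost = private MC + MEC = 46.25 + 0.46x.
Set SMC = demand: 46.25 + 0.46x = 113.22 - 1.33x → x* = 37.4134.
The Pigouvian tax equals MEC at x*: 6.53 + 0.25×37.4134 = 15.8834.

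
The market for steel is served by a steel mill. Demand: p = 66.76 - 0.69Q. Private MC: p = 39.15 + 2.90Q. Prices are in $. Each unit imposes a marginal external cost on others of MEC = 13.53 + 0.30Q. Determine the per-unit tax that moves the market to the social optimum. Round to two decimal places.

Social marginal cost = private MC + MEC = 52.68 + 3.20Q.
Set SMC = demand: 52.68 + 3.20Q = 66.76 - 0.69Q → Q* = 3.6195.
The Pigouvian tax equals MEC at Q*: 13.53 + 0.30×3.6195 = 14.6159.

tax = $14.62 per unit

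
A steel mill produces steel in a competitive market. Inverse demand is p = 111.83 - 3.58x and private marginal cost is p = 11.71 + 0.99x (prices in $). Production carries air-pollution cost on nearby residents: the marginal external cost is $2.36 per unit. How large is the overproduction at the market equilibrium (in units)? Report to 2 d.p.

0.52 units

Market equilibrium (private): 11.71 + 0.99x = 111.83 - 3.58x → x_m = 21.9081.
Social marginal cost = private MC + MEC = 14.07 + 0.99x.
Set SMC = demand: 14.07 + 0.99x = 111.83 - 3.58x → x* = 21.3917.
Gap = |21.9081 − 21.3917| = 0.5164.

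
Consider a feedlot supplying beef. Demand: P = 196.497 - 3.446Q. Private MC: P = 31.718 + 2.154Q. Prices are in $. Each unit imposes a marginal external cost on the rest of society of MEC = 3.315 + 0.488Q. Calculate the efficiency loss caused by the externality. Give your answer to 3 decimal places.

Market equilibrium (private): 31.718 + 2.154Q = 196.497 - 3.446Q → Q_m = 29.4248.
Social marginal cost = private MC + MEC = 35.033 + 2.642Q.
Set SMC = demand: 35.033 + 2.642Q = 196.497 - 3.446Q → Q* = 26.5217.
Height of the DWL triangle at Q_m is SMC(Q_m) − demand(Q_m) = MEC(Q_m) = 17.6743.
DWL = ½ × 2.9031 × 17.6743 = 25.6551.

DWL = $25.655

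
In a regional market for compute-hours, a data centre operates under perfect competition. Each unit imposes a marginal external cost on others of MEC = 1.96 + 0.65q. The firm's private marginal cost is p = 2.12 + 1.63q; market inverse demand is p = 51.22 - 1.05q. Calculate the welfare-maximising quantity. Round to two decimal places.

Social marginal cost = private MC + MEC = 4.08 + 2.28q.
Set SMC = demand: 4.08 + 2.28q = 51.22 - 1.05q → q* = 14.1562.

q* = 14.16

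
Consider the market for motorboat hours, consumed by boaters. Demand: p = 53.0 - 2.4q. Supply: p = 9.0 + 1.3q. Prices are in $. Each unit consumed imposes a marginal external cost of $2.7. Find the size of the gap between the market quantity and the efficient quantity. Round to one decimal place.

0.7 units

Market equilibrium (private): 9.0 + 1.3q = 53.0 - 2.4q → q_m = 11.8919.
Social marginal benefit = demand − MEC = 50.3 - 2.4q.
Set SMB = MC: 50.3 - 2.4q = 9.0 + 1.3q → q* = 11.1622.
Gap = |11.8919 − 11.1622| = 0.7297.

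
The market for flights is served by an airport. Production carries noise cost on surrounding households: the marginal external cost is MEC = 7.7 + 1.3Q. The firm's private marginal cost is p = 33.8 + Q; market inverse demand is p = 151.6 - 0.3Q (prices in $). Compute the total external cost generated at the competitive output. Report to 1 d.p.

$6035.0

Market equilibrium (private): 33.8 + Q = 151.6 - 0.3Q → Q_m = 90.6154.
Total external cost = ∫₀^{Q_m} (7.7 + 1.3Q) dQ = 7.7×90.6154 + ½×1.3×90.6154² = 6034.9865.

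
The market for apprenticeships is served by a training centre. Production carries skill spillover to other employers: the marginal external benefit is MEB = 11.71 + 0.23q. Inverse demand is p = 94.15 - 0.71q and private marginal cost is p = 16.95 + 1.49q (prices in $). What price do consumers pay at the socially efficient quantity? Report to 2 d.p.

Social marginal cost = private MC − MEB = 5.24 + 1.26q.
Set SMC = demand: 5.24 + 1.26q = 94.15 - 0.71q → q* = 45.1320.
Consumer price on the demand curve at q*: 94.15 − 0.71×45.1320 = 62.1063.

P = $62.11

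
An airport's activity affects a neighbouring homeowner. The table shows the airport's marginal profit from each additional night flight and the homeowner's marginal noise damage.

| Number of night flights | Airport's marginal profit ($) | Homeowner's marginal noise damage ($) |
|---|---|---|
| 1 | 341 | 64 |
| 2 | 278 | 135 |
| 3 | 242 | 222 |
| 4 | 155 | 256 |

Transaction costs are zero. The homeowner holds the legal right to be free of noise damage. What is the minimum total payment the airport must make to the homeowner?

Efficient level: marginal profit ≥ marginal noise damage through level 3, so k* = 3.
With the homeowner holding the right, the airport must at least compensate total damage at k*: 64 + 135 + 222 = 421.

$421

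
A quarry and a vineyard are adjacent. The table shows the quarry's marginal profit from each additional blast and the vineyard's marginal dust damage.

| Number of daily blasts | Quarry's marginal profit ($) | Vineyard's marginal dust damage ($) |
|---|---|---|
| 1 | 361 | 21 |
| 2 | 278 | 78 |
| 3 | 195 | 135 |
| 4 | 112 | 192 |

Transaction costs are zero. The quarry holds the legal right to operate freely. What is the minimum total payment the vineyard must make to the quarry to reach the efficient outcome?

Left alone the quarry would choose level 4 (marginal profit stays positive).
Efficient level: k* = 3 (marginal profit ≥ marginal dust damage through 3).
The vineyard must at least cover the quarry's forgone profit from cutting 4→3: 112 = 112.

$112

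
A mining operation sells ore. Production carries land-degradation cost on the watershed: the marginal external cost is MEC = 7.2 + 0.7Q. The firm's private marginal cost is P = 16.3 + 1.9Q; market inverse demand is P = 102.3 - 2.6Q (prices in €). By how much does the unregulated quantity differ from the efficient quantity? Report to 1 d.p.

4.0 units

Market equilibrium (private): 16.3 + 1.9Q = 102.3 - 2.6Q → Q_m = 19.1111.
Social marginal cost = private MC + MEC = 23.5 + 2.6Q.
Set SMC = demand: 23.5 + 2.6Q = 102.3 - 2.6Q → Q* = 15.1538.
Gap = |19.1111 − 15.1538| = 3.9573.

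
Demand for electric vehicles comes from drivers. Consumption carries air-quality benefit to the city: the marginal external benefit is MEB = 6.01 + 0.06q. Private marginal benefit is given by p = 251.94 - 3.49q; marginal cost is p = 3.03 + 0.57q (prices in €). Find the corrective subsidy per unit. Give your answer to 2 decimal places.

Social marginal benefit = demand + MEB = 257.95 - 3.43q.
Set SMB = MC: 257.95 - 3.43q = 3.03 + 0.57q → q* = 63.7300.
The Pigouvian subsidy equals MEB at q*: 6.01 + 0.06×63.7300 = 9.8338.

subsidy = €9.83 per unit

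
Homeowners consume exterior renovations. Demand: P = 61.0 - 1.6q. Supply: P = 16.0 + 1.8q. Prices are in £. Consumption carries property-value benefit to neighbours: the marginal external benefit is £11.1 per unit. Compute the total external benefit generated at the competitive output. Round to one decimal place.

Market equilibrium (private): 16.0 + 1.8q = 61.0 - 1.6q → q_m = 13.2353.
Total external benefit = MEB × q_m = 11.1 × 13.2353 = 146.9118.

£146.9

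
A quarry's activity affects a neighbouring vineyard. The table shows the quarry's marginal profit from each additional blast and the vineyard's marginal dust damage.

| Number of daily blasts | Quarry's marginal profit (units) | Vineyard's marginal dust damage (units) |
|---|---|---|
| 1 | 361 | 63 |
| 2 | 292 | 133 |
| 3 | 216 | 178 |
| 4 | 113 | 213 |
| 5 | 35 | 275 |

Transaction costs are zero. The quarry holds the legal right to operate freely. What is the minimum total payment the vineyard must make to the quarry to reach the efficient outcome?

148

Left alone the quarry would choose level 5 (marginal profit stays positive).
Efficient level: k* = 3 (marginal profit ≥ marginal dust damage through 3).
The vineyard must at least cover the quarry's forgone profit from cutting 5→3: 113 + 35 = 148.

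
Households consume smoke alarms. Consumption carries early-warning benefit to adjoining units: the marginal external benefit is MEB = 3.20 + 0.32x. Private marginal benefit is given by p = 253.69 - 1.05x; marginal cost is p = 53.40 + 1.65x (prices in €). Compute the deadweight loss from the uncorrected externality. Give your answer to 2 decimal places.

DWL = €152.45

Market equilibrium (private): 53.40 + 1.65x = 253.69 - 1.05x → x_m = 74.1815.
Social marginal benefit = demand + MEB = 256.89 - 0.73x.
Set SMB = MC: 256.89 - 0.73x = 53.40 + 1.65x → x* = 85.5000.
The loss is the area between SMB and MC from x* to x_m; with linear curves that's a triangle of height MEB(x_m).
DWL = ½ × 11.3185 × 26.9381 = 152.4494.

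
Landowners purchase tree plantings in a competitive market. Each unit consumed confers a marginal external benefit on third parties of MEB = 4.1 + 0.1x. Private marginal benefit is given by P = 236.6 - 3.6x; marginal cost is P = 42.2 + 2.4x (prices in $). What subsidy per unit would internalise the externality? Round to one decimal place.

Social marginal benefit = demand + MEB = 240.7 - 3.5x.
Set SMB = MC: 240.7 - 3.5x = 42.2 + 2.4x → x* = 33.6441.
The Pigouvian subsidy equals MEB at x*: 4.1 + 0.1×33.6441 = 7.4644.

subsidy = $7.5 per unit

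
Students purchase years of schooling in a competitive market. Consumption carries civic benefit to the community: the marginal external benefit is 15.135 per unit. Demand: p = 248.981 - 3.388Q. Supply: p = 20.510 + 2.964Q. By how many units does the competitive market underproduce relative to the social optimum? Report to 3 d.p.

Market equilibrium (private): 20.510 + 2.964Q = 248.981 - 3.388Q → Q_m = 35.9684.
Social marginal benefit = demand + MEB = 264.116 - 3.388Q.
Set SMB = MC: 264.116 - 3.388Q = 20.510 + 2.964Q → Q* = 38.3511.
Gap = |35.9684 − 38.3511| = 2.3827.

2.383 units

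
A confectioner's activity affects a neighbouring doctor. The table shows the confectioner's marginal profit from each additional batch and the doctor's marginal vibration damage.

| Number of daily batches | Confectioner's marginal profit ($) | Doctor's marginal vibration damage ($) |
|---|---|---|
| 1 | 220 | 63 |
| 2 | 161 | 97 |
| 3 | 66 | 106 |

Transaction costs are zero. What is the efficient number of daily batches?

2

Bargaining reaches the level where marginal profit last exceeds marginal vibration damage.
That holds through level 2 (161 ≥ 97) but not at 3 (66 < 106).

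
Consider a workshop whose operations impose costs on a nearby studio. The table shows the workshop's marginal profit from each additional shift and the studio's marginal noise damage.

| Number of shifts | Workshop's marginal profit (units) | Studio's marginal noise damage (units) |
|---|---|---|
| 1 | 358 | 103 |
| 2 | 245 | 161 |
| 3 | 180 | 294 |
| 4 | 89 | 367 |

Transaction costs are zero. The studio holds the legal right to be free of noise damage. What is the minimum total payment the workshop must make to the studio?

264

Efficient level: marginal profit ≥ marginal noise damage through level 2, so k* = 2.
With the studio holding the right, the workshop must at least compensate total damage at k*: 103 + 161 = 264.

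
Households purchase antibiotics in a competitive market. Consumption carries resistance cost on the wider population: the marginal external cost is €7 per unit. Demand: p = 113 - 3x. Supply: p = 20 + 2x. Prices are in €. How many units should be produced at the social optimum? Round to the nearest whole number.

Social marginal benefit = demand − MEC = 106 - 3x.
Set SMB = MC: 106 - 3x = 20 + 2x → x* = 17.2000.

x* = 17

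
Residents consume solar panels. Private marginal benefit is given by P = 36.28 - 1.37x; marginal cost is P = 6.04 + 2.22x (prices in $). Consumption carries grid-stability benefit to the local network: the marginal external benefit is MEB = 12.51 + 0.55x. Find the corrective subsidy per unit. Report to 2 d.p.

subsidy = $20.24 per unit

Social marginal benefit = demand + MEB = 48.79 - 0.82x.
Set SMB = MC: 48.79 - 0.82x = 6.04 + 2.22x → x* = 14.0625.
The Pigouvian subsidy equals MEB at x*: 12.51 + 0.55×14.0625 = 20.2444.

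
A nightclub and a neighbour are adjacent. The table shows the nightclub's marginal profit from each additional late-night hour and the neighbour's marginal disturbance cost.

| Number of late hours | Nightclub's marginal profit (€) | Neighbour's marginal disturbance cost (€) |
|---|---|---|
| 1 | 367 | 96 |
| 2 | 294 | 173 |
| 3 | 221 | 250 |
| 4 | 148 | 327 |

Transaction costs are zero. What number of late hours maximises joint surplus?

Bargaining reaches the level where marginal profit last exceeds marginal disturbance cost.
That holds through level 2 (294 ≥ 173) but not at 3 (221 < 250).

2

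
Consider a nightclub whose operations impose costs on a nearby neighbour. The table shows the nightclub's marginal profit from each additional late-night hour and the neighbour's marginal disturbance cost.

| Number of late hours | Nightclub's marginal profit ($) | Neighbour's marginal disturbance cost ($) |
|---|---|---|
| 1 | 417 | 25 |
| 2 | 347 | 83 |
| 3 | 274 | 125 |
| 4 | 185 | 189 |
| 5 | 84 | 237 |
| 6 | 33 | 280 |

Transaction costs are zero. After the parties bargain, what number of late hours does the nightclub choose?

Bargaining reaches the level where marginal profit last exceeds marginal disturbance cost.
That holds through level 3 (274 ≥ 125) but not at 4 (185 < 189).

3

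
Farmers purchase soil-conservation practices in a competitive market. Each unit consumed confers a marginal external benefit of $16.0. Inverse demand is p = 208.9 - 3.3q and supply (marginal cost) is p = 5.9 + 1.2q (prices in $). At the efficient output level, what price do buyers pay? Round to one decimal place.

Social marginal benefit = demand + MEB = 224.9 - 3.3q.
Set SMB = MC: 224.9 - 3.3q = 5.9 + 1.2q → q* = 48.6667.
Consumer price on the demand curve at q*: 208.9 − 3.3×48.6667 = 48.2999.

P = $48.3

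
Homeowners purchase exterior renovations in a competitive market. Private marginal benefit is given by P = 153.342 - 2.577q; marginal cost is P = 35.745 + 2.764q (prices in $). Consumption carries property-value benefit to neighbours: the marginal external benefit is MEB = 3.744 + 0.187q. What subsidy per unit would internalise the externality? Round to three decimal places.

Social marginal benefit = demand + MEB = 157.086 - 2.390q.
Set SMB = MC: 157.086 - 2.390q = 35.745 + 2.764q → q* = 23.5431.
The Pigouvian subsidy equals MEB at q*: 3.744 + 0.187×23.5431 = 8.1466.

subsidy = $8.147 per unit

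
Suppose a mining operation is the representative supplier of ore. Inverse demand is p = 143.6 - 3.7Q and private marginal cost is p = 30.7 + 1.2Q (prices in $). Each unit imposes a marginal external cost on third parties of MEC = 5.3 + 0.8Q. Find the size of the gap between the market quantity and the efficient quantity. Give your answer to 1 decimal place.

Market equilibrium (private): 30.7 + 1.2Q = 143.6 - 3.7Q → Q_m = 23.0408.
Social marginal cost = private MC + MEC = 36.0 + 2.0Q.
Set SMC = demand: 36.0 + 2.0Q = 143.6 - 3.7Q → Q* = 18.8772.
Gap = |23.0408 − 18.8772| = 4.1636.

4.2 units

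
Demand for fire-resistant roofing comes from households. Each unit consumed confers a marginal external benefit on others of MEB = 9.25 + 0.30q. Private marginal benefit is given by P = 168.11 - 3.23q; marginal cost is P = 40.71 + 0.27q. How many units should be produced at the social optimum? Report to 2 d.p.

Social marginal benefit = demand + MEB = 177.36 - 2.93q.
Set SMB = MC: 177.36 - 2.93q = 40.71 + 0.27q → q* = 42.7031.

q* = 42.70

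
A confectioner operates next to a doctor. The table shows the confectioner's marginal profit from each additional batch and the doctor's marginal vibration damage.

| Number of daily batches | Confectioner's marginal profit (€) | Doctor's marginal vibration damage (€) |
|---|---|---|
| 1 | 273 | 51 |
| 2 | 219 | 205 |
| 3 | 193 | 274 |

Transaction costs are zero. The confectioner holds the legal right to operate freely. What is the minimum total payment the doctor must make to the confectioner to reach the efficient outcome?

Left alone the confectioner would choose level 3 (marginal profit stays positive).
Efficient level: k* = 2 (marginal profit ≥ marginal vibration damage through 2).
The doctor must at least cover the confectioner's forgone profit from cutting 3→2: 193 = 193.

€193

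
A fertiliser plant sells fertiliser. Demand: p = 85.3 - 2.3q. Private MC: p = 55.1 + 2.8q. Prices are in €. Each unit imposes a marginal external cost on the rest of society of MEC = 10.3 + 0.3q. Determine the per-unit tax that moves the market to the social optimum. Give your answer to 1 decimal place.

Social marginal cost = private MC + MEC = 65.4 + 3.1q.
Set SMC = demand: 65.4 + 3.1q = 85.3 - 2.3q → q* = 3.6852.
The Pigouvian tax equals MEC at q*: 10.3 + 0.3×3.6852 = 11.4056.

tax = €11.4 per unit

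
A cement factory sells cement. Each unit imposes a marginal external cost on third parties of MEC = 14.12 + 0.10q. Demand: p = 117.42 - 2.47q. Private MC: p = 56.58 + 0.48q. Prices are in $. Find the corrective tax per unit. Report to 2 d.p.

Social marginal cost = private MC + MEC = 70.70 + 0.58q.
Set SMC = demand: 70.70 + 0.58q = 117.42 - 2.47q → q* = 15.3180.
The Pigouvian tax equals MEC at q*: 14.12 + 0.10×15.3180 = 15.6518.

tax = $15.65 per unit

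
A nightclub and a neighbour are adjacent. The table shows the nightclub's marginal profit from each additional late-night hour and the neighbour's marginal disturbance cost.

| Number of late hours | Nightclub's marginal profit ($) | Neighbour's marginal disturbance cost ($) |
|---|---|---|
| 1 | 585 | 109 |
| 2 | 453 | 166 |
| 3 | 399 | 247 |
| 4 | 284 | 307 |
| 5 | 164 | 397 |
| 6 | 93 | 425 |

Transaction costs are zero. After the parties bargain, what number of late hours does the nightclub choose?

3

Bargaining reaches the level where marginal profit last exceeds marginal disturbance cost.
That holds through level 3 (399 ≥ 247) but not at 4 (284 < 307).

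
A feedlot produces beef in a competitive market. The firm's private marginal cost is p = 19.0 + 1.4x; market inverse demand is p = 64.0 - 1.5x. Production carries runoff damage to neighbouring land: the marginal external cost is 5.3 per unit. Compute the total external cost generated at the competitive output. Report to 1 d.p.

82.2

Market equilibrium (private): 19.0 + 1.4x = 64.0 - 1.5x → x_m = 15.5172.
Total external cost = MEC × x_m = 5.3 × 15.5172 = 82.2412.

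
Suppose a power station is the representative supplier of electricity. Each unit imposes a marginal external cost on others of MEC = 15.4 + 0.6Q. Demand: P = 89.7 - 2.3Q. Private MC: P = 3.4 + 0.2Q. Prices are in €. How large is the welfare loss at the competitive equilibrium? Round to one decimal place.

Market equilibrium (private): 3.4 + 0.2Q = 89.7 - 2.3Q → Q_m = 34.5200.
Social marginal cost = private MC + MEC = 18.8 + 0.8Q.
Set SMC = demand: 18.8 + 0.8Q = 89.7 - 2.3Q → Q* = 22.8710.
The welfare-loss triangle has base |Q_m − Q*| and height MEC(Q_m) (the vertical gap between SMC and demand is zero at Q* and MEC at Q_m).
DWL = ½ × 11.6490 × 36.1120 = 210.3343.

DWL = €210.3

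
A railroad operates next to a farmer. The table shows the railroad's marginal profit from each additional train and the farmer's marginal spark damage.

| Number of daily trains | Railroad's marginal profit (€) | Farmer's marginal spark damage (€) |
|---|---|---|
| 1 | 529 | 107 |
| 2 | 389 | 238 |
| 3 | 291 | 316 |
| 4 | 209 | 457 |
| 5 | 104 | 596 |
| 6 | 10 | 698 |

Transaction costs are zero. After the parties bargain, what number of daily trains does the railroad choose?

Bargaining reaches the level where marginal profit last exceeds marginal spark damage.
That holds through level 2 (389 ≥ 238) but not at 3 (291 < 316).

2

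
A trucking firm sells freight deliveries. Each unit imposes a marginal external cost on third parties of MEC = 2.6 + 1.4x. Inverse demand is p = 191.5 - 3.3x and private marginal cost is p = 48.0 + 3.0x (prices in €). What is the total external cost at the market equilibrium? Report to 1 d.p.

€422.4

Market equilibrium (private): 48.0 + 3.0x = 191.5 - 3.3x → x_m = 22.7778.
Total external cost = ∫₀^{x_m} (2.6 + 1.4x) dx = 2.6×22.7778 + ½×1.4×22.7778² = 422.4020.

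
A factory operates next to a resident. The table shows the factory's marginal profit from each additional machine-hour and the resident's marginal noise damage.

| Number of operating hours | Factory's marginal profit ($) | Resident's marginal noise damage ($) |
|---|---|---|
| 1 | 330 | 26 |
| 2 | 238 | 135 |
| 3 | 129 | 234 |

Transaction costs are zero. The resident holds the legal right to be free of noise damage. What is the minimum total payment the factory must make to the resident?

$161

Efficient level: marginal profit ≥ marginal noise damage through level 2, so k* = 2.
With the resident holding the right, the factory must at least compensate total damage at k*: 26 + 135 = 161.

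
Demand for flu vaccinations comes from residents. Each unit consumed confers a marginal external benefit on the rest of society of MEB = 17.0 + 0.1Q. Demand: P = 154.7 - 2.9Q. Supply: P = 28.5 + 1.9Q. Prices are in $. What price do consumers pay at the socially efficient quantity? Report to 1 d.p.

P = $66.3

Social marginal benefit = demand + MEB = 171.7 - 2.8Q.
Set SMB = MC: 171.7 - 2.8Q = 28.5 + 1.9Q → Q* = 30.4681.
Consumer price on the demand curve at Q*: 154.7 − 2.9×30.4681 = 66.3425.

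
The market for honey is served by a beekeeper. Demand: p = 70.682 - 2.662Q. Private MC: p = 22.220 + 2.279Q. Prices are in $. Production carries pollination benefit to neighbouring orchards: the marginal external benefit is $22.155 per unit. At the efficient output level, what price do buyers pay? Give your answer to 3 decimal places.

Social marginal cost = private MC − MEB = 0.065 + 2.279Q.
Set SMC = demand: 0.065 + 2.279Q = 70.682 - 2.662Q → Q* = 14.2920.
Consumer price on the demand curve at Q*: 70.682 − 2.662×14.2920 = 32.6367.

P = $32.637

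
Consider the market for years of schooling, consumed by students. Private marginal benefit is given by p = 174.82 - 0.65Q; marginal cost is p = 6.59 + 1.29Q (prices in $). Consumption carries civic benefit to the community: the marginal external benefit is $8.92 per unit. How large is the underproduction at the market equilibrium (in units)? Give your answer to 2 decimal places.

4.60 units

Market equilibrium (private): 6.59 + 1.29Q = 174.82 - 0.65Q → Q_m = 86.7165.
Social marginal benefit = demand + MEB = 183.74 - 0.65Q.
Set SMB = MC: 183.74 - 0.65Q = 6.59 + 1.29Q → Q* = 91.3144.
Gap = |86.7165 − 91.3144| = 4.5979.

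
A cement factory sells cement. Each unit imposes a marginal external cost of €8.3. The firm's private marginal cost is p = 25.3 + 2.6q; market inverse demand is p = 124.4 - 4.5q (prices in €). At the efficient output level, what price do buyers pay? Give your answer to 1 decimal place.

Social marginal cost = private MC + MEC = 33.6 + 2.6q.
Set SMC = demand: 33.6 + 2.6q = 124.4 - 4.5q → q* = 12.7887.
Consumer price on the demand curve at q*: 124.4 − 4.5×12.7887 = 66.8509.

P = €66.9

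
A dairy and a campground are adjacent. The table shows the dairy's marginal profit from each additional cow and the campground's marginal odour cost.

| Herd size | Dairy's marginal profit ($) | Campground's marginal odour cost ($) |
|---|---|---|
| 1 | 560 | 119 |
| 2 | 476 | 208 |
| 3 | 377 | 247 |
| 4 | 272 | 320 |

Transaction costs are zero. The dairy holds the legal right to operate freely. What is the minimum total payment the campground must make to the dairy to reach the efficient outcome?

$272

Left alone the dairy would choose level 4 (marginal profit stays positive).
Efficient level: k* = 3 (marginal profit ≥ marginal odour cost through 3).
The campground must at least cover the dairy's forgone profit from cutting 4→3: 272 = 272.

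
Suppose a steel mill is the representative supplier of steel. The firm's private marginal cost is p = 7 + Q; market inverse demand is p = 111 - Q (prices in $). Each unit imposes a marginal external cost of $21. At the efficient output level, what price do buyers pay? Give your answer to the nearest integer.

P = $70

Social marginal cost = private MC + MEC = 28 + Q.
Set SMC = demand: 28 + Q = 111 - Q → Q* = 41.5000.
Consumer price on the demand curve at Q*: 111 − 1×41.5000 = 69.5000.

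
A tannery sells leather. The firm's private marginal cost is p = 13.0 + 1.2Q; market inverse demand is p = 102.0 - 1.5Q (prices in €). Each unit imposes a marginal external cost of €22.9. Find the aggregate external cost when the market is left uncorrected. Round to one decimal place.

Market equilibrium (private): 13.0 + 1.2Q = 102.0 - 1.5Q → Q_m = 32.9630.
Total external cost = MEC × Q_m = 22.9 × 32.9630 = 754.8527.

€754.9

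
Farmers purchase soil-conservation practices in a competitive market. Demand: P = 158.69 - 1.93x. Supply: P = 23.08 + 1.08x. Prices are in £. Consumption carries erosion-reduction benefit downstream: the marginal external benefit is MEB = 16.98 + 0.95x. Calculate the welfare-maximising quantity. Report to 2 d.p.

Social marginal benefit = demand + MEB = 175.67 - 0.98x.
Set SMB = MC: 175.67 - 0.98x = 23.08 + 1.08x → x* = 74.0728.

x* = 74.07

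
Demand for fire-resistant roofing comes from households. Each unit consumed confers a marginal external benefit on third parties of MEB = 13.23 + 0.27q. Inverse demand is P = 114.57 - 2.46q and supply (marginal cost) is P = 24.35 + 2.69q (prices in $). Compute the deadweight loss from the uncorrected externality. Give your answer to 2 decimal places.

Market equilibrium (private): 24.35 + 2.69q = 114.57 - 2.46q → q_m = 17.5184.
Social marginal benefit = demand + MEB = 127.80 - 2.19q.
Set SMB = MC: 127.80 - 2.19q = 24.35 + 2.69q → q* = 21.1988.
Height of the DWL triangle at q_m is SMB(q_m) − MC(q_m) = MEB(q_m) = 17.9600.
DWL = ½ × 3.6804 × 17.9600 = 33.0500.

DWL = $33.05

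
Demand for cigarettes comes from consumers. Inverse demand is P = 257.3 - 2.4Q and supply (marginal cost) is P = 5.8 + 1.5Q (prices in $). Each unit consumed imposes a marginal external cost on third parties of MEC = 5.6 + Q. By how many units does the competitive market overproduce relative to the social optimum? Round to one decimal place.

Market equilibrium (private): 5.8 + 1.5Q = 257.3 - 2.4Q → Q_m = 64.4872.
Social marginal benefit = demand − MEC = 251.7 - 3.4Q.
Set SMB = MC: 251.7 - 3.4Q = 5.8 + 1.5Q → Q* = 50.1837.
Gap = |64.4872 − 50.1837| = 14.3035.

14.3 units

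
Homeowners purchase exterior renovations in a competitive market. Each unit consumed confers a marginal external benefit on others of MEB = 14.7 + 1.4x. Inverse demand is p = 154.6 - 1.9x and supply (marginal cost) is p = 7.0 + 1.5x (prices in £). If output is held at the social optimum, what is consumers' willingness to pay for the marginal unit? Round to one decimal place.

Social marginal benefit = demand + MEB = 169.3 - 0.5x.
Set SMB = MC: 169.3 - 0.5x = 7.0 + 1.5x → x* = 81.1500.
Consumer price on the demand curve at x*: 154.6 − 1.9×81.1500 = 0.4150.

P = £0.4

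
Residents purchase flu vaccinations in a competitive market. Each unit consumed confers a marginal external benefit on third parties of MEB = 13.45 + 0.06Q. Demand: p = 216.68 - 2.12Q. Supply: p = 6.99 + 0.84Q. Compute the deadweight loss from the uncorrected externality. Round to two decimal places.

DWL = 54.02

Market equilibrium (private): 6.99 + 0.84Q = 216.68 - 2.12Q → Q_m = 70.8412.
Social marginal benefit = demand + MEB = 230.13 - 2.06Q.
Set SMB = MC: 230.13 - 2.06Q = 6.99 + 0.84Q → Q* = 76.9448.
The loss is the area between SMB and MC from Q* to Q_m; with linear curves that's a triangle of height MEB(Q_m).
DWL = ½ × 6.1036 × 17.7005 = 54.0184.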